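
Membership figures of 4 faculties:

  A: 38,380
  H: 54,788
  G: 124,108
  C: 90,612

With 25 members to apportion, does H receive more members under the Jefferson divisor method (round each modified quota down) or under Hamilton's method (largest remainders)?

Jefferson: A 3, H 4, G 10, C 8.
Hamilton: A 3, H 5, G 10, C 7.
H gets 4 under Jefferson and 5 under Hamilton.

Hamilton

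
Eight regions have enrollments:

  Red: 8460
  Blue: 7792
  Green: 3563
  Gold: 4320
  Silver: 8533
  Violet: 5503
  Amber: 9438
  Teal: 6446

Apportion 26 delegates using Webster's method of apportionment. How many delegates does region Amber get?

4

Standard divisor 54055/26 ≈ 2079.038; standard quotas: Red 4.069, Blue 3.748, Green 1.714, Gold 2.078, Silver 4.104, Violet 2.647, Amber 4.540, Teal 3.100.
Rounding to the nearest integer gives 4, 4, 2, 2, 4, 3, 5, 3 = 27 seats, so the divisor must be adjusted.
With modified divisor 2150: modified quotas Red 3.935, Blue 3.624, Green 1.657, Gold 2.009, Silver 3.969, Violet 2.560, Amber 4.390, Teal 2.998.
Rounding to the nearest integer: Red 4, Blue 4, Green 2, Gold 2, Silver 4, Violet 3, Amber 4, Teal 3 (total 26).
Amber receives 4.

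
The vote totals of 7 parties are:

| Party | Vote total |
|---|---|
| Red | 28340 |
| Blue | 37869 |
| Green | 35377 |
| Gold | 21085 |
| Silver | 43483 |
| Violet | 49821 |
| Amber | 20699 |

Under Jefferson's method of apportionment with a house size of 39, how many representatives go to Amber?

3

Standard divisor 236674/39 ≈ 6068.564; standard quotas: Red 4.670, Blue 6.240, Green 5.830, Gold 3.474, Silver 7.165, Violet 8.210, Amber 3.411.
Rounding down gives 4, 6, 5, 3, 7, 8, 3 = 36 seats, so the divisor must be adjusted.
With modified divisor 5500: modified quotas Red 5.153, Blue 6.885, Green 6.432, Gold 3.834, Silver 7.906, Violet 9.058, Amber 3.763.
Rounding down: Red 5, Blue 6, Green 6, Gold 3, Silver 7, Violet 9, Amber 3 (total 39).
Amber receives 3.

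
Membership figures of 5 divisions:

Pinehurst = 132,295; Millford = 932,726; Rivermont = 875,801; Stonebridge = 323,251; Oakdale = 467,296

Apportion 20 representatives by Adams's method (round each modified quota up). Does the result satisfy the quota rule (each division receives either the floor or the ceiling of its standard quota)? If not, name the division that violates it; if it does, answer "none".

Standard quotas: Pinehurst 0.969, Millford 6.830, Rivermont 6.413, Stonebridge 2.367, Oakdale 3.422.
Adams allocation: Pinehurst 1, Millford 6, Rivermont 6, Stonebridge 3, Oakdale 4.
Every allocation lies between the lower and upper quota.

none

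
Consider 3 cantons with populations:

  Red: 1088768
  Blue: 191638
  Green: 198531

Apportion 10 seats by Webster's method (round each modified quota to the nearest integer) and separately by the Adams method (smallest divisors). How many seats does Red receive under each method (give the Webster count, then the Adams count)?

8 and 6

Webster: Red 8, Blue 1, Green 1.
Adams: Red 6, Blue 2, Green 2.
Red gets 8 under Webster and 6 under Adams.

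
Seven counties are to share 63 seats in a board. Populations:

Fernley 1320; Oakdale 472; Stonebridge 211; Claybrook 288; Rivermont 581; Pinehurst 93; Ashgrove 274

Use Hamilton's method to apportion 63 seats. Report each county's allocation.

The standard divisor is 3239/63 ≈ 51.413.
Standard quotas: Fernley 25.675, Oakdale 9.181, Stonebridge 4.104, Claybrook 5.602, Rivermont 11.301, Pinehurst 1.809, Ashgrove 5.329.
Lower quotas: Fernley 25, Oakdale 9, Stonebridge 4, Claybrook 5, Rivermont 11, Pinehurst 1, Ashgrove 5 (sum 60, leaving 3 seats).
Remainders in descending order: Pinehurst 0.809, Fernley 0.675, Claybrook 0.602, Ashgrove 0.329, Rivermont 0.301, Oakdale 0.181, Stonebridge 0.104.
Largest remainders: Pinehurst, Fernley, Claybrook receive the extra seats.

Fernley 26; Oakdale 9; Stonebridge 4; Claybrook 6; Rivermont 11; Pinehurst 2; Ashgrove 5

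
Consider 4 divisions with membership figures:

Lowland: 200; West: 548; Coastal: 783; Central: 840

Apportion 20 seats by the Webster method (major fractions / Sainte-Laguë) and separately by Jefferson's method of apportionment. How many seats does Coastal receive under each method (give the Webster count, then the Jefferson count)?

Webster: Lowland 2, West 5, Coastal 6, Central 7.
Jefferson: Lowland 1, West 5, Coastal 7, Central 7.
Coastal gets 6 under Webster and 7 under Jefferson.

6 and 7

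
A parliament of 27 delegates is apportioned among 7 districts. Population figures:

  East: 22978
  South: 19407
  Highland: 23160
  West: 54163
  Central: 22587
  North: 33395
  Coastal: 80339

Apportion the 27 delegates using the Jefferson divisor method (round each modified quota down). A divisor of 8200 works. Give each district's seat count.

With modified divisor 8200: modified quotas East 2.802, South 2.367, Highland 2.824, West 6.605, Central 2.755, North 4.073, Coastal 9.797.
Rounding down: East 2, South 2, Highland 2, West 6, Central 2, North 4, Coastal 9 (total 27).

East 2, South 2, Highland 2, West 6, Central 2, North 4, Coastal 9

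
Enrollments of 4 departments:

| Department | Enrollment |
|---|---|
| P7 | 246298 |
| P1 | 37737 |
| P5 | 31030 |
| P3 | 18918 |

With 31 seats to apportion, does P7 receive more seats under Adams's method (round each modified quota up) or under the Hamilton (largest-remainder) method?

Hamilton

Adams: P7 22, P1 4, P5 3, P3 2.
Hamilton: P7 23, P1 3, P5 3, P3 2.
P7 gets 22 under Adams and 23 under Hamilton.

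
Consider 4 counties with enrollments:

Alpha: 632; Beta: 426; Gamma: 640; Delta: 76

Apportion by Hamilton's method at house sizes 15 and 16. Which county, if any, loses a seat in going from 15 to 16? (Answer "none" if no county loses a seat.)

Delta

At 15 seats: Alpha 5, Beta 4, Gamma 5, Delta 1.
At 16 seats: Alpha 6, Beta 4, Gamma 6, Delta 0.
Delta drops from 1 to 0.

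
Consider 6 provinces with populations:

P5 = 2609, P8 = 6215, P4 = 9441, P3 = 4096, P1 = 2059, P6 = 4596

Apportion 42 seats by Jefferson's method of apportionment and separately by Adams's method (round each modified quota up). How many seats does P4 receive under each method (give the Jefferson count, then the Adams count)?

14 and 13

Jefferson: P5 3, P8 9, P4 14, P3 6, P1 3, P6 7.
Adams: P5 4, P8 9, P4 13, P3 6, P1 3, P6 7.
P4 gets 14 under Jefferson and 13 under Adams.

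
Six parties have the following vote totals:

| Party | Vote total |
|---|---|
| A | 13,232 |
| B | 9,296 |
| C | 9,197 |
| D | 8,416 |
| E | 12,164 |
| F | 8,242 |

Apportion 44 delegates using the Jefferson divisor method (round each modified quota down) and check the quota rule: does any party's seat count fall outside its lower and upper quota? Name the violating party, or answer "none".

none

Standard quotas: A 9.616, B 6.755, C 6.684, D 6.116, E 8.840, F 5.990.
Jefferson allocation: A 10, B 7, C 6, D 6, E 9, F 6.
Every allocation lies between the lower and upper quota.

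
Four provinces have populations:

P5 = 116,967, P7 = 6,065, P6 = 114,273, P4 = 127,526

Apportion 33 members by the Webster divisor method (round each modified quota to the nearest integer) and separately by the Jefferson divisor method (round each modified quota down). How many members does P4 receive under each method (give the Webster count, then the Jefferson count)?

Webster: P5 11, P7 1, P6 10, P4 11.
Jefferson: P5 11, P7 0, P6 10, P4 12.
P4 gets 11 under Webster and 12 under Jefferson.

11 and 12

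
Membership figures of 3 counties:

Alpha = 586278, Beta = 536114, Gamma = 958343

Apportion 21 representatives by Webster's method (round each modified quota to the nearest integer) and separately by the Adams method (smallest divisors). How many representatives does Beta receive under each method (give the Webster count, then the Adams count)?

5 and 6

Webster: Alpha 6, Beta 5, Gamma 10.
Adams: Alpha 6, Beta 6, Gamma 9.
Beta gets 5 under Webster and 6 under Adams.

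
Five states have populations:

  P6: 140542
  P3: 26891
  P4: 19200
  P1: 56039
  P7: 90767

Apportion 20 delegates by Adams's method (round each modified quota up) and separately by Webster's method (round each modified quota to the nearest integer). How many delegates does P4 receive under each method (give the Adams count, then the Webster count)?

2 and 1

Adams: P6 8, P3 2, P4 2, P1 3, P7 5.
Webster: P6 9, P3 2, P4 1, P1 3, P7 5.
P4 gets 2 under Adams and 1 under Webster.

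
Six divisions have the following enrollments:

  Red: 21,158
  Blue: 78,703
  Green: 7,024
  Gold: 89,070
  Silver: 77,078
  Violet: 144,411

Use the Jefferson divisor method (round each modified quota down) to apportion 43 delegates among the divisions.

Red: 2; Blue: 8; Green: 0; Gold: 9; Silver: 8; Violet: 16

Standard divisor 417444/43 ≈ 9708; standard quotas: Red 2.179, Blue 8.107, Green 0.724, Gold 9.175, Silver 7.940, Violet 14.875.
Rounding down gives 2, 8, 0, 9, 7, 14 = 40 seats, so the divisor must be adjusted.
With modified divisor 9000: modified quotas Red 2.351, Blue 8.745, Green 0.780, Gold 9.897, Silver 8.564, Violet 16.046.
Rounding down: Red 2, Blue 8, Green 0, Gold 9, Silver 8, Violet 16 (total 43).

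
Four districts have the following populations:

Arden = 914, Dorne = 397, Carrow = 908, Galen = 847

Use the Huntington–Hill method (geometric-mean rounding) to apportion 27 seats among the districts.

With divisor 114: modified quotas Arden 8.018, Dorne 3.482, Carrow 7.965, Galen 7.430.
Geometric-mean thresholds: Arden √(8·9)=8.485, Dorne √(3·4)=3.464, Carrow √(7·8)=7.483, Galen √(7·8)=7.483.
Each quota rounded against its threshold gives Arden 8, Dorne 4, Carrow 8, Galen 7 (total 27).

Arden: 8, Dorne: 4, Carrow: 8, Galen: 7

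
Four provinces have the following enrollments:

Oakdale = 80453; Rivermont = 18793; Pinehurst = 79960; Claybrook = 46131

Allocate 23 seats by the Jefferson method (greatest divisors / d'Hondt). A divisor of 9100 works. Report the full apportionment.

Oakdale 8, Rivermont 2, Pinehurst 8, Claybrook 5

With modified divisor 9100: modified quotas Oakdale 8.841, Rivermont 2.065, Pinehurst 8.787, Claybrook 5.069.
Rounding down: Oakdale 8, Rivermont 2, Pinehurst 8, Claybrook 5 (total 23).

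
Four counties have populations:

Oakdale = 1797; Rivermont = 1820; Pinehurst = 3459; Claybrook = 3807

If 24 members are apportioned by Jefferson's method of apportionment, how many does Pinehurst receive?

Standard divisor 10883/24 ≈ 453.458; standard quotas: Oakdale 3.963, Rivermont 4.014, Pinehurst 7.628, Claybrook 8.395.
Rounding down gives 3, 4, 7, 8 = 22 seats, so the divisor must be adjusted.
With modified divisor 430: modified quotas Oakdale 4.179, Rivermont 4.233, Pinehurst 8.044, Claybrook 8.853.
Rounding down: Oakdale 4, Rivermont 4, Pinehurst 8, Claybrook 8 (total 24).
Pinehurst receives 8.

8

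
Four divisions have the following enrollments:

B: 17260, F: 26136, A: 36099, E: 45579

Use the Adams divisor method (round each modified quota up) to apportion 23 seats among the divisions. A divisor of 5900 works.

B 3, F 5, A 7, E 8

With modified divisor 5900: modified quotas B 2.925, F 4.430, A 6.118, E 7.725.
Rounding up: B 3, F 5, A 7, E 8 (total 23).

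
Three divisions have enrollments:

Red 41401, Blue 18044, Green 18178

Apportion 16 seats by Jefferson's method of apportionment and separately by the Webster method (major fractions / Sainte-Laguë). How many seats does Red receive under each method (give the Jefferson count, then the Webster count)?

Jefferson: Red 9, Blue 3, Green 4.
Webster: Red 8, Blue 4, Green 4.
Red gets 9 under Jefferson and 8 under Webster.

9 and 8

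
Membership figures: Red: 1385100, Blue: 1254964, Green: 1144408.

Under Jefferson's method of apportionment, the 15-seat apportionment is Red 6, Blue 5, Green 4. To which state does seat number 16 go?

Priority for the next seat is population ÷ (current seats + 1).
Priorities: Red 197871.429, Blue 209160.667, Green 228881.600.
Highest priority: Green.

Green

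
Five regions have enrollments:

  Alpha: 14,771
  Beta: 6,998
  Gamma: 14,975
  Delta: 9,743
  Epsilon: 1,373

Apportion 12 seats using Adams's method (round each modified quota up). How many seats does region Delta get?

2

Standard divisor 47860/12 ≈ 3988.333; standard quotas: Alpha 3.704, Beta 1.755, Gamma 3.755, Delta 2.443, Epsilon 0.344.
Rounding up gives 4, 2, 4, 3, 1 = 14 seats, so the divisor must be adjusted.
With modified divisor 4958: modified quotas Alpha 2.979, Beta 1.411, Gamma 3.020, Delta 1.965, Epsilon 0.277.
Rounding up: Alpha 3, Beta 2, Gamma 4, Delta 2, Epsilon 1 (total 12).
Delta receives 2.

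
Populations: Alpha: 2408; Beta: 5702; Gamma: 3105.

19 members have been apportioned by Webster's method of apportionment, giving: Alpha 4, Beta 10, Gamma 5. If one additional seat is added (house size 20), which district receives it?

Gamma

Priority for the next seat is population ÷ (current seats + 0.5).
Priorities: Alpha 535.111, Beta 543.048, Gamma 564.545.
Highest priority: Gamma.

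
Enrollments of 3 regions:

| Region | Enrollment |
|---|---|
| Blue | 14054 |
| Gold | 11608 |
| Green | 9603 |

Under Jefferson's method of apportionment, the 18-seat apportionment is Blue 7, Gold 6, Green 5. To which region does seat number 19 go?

Priority for the next seat is population ÷ (current seats + 1).
Priorities: Blue 1756.750, Gold 1658.286, Green 1600.500.
Highest priority: Blue.

Blue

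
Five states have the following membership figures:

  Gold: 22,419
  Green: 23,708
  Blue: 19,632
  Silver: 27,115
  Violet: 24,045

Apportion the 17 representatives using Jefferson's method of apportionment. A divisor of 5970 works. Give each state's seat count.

Gold: 3, Green: 3, Blue: 3, Silver: 4, Violet: 4

With modified divisor 5970: modified quotas Gold 3.755, Green 3.971, Blue 3.288, Silver 4.542, Violet 4.028.
Rounding down: Gold 3, Green 3, Blue 3, Silver 4, Violet 4 (total 17).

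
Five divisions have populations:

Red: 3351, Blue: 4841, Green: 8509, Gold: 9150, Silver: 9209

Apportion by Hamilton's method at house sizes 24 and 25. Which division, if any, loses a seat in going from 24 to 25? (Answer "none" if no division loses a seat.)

At 24 seats: Red 2, Blue 4, Green 6, Gold 6, Silver 6.
At 25 seats: Red 2, Blue 3, Green 6, Gold 7, Silver 7.
Blue drops from 4 to 3.

Blue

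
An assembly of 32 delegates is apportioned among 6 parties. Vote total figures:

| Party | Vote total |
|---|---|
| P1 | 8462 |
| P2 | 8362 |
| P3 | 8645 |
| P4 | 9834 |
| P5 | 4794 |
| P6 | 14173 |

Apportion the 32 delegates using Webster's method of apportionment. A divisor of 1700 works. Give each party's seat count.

P1: 5, P2: 5, P3: 5, P4: 6, P5: 3, P6: 8

With modified divisor 1700: modified quotas P1 4.978, P2 4.919, P3 5.085, P4 5.785, P5 2.820, P6 8.337.
Rounding to the nearest integer: P1 5, P2 5, P3 5, P4 6, P5 3, P6 8 (total 32).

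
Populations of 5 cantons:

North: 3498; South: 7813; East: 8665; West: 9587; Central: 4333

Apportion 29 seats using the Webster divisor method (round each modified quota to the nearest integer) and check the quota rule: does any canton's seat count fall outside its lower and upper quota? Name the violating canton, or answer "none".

Standard quotas: North 2.993, South 6.684, East 7.413, West 8.202, Central 3.707.
Webster allocation: North 3, South 7, East 7, West 8, Central 4.
Every allocation lies between the lower and upper quota.

none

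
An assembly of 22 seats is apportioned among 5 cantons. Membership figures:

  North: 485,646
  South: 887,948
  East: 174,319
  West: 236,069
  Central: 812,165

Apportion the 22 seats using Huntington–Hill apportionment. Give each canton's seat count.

North 4, South 7, East 2, West 2, Central 7

With divisor 120960: modified quotas North 4.015, South 7.341, East 1.441, West 1.952, Central 6.714.
Geometric-mean thresholds: North √(4·5)=4.472, South √(7·8)=7.483, East √(1·2)=1.414, West √(1·2)=1.414, Central √(6·7)=6.481.
Each quota rounded against its threshold gives North 4, South 7, East 2, West 2, Central 7 (total 22).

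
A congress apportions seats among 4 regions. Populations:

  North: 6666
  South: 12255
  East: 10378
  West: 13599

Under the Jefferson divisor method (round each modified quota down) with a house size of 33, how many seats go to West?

Standard divisor 42898/33 ≈ 1299.939; standard quotas: North 5.128, South 9.427, East 7.983, West 10.461.
Rounding down gives 5, 9, 7, 10 = 31 seats, so the divisor must be adjusted.
With modified divisor 1230: modified quotas North 5.420, South 9.963, East 8.437, West 11.056.
Rounding down: North 5, South 9, East 8, West 11 (total 33).
West receives 11.

11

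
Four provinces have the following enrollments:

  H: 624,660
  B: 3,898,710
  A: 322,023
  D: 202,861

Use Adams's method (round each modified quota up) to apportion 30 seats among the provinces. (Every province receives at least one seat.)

Standard divisor 5048254/30 ≈ 168275.133; standard quotas: H 3.712, B 23.169, A 1.914, D 1.206.
Rounding up gives 4, 24, 2, 2 = 32 seats, so the divisor must be adjusted.
With modified divisor 181400: modified quotas H 3.444, B 21.492, A 1.775, D 1.118.
Rounding up: H 4, B 22, A 2, D 2 (total 30).

H: 4, B: 22, A: 2, D: 2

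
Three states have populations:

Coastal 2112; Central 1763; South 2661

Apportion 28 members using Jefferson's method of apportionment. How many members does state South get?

Standard divisor 6536/28 ≈ 233.429; standard quotas: Coastal 9.048, Central 7.553, South 11.400.
Rounding down gives 9, 7, 11 = 27 seats, so the divisor must be adjusted.
With modified divisor 221: modified quotas Coastal 9.557, Central 7.977, South 12.041.
Rounding down: Coastal 9, Central 7, South 12 (total 28).
South receives 12.

12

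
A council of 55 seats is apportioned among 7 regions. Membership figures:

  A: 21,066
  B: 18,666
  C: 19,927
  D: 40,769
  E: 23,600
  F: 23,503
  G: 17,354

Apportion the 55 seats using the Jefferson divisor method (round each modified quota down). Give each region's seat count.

Standard divisor 164885/55 ≈ 2997.909; standard quotas: A 7.027, B 6.226, C 6.647, D 13.599, E 7.872, F 7.840, G 5.789.
Rounding down gives 7, 6, 6, 13, 7, 7, 5 = 51 seats, so the divisor must be adjusted.
With modified divisor 2870: modified quotas A 7.340, B 6.504, C 6.943, D 14.205, E 8.223, F 8.189, G 6.047.
Rounding down: A 7, B 6, C 6, D 14, E 8, F 8, G 6 (total 55).

A 7; B 6; C 6; D 14; E 8; F 8; G 6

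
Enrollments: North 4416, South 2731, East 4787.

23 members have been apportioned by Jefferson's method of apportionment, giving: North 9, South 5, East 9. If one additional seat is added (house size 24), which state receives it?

East

Priority for the next seat is population ÷ (current seats + 1).
Priorities: North 441.600, South 455.167, East 478.700.
Highest priority: East.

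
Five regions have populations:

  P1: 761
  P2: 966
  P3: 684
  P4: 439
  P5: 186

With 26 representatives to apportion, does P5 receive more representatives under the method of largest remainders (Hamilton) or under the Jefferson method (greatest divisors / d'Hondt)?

Hamilton

Hamilton: P1 6, P2 8, P3 6, P4 4, P5 2.
Jefferson: P1 7, P2 8, P3 6, P4 4, P5 1.
P5 gets 2 under Hamilton and 1 under Jefferson.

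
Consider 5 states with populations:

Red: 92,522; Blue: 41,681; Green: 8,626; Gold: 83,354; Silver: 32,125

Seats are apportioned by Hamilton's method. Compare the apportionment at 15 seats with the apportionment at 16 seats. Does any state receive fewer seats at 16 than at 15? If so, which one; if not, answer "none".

At 15 seats: Red 5, Blue 2, Green 1, Gold 5, Silver 2.
At 16 seats: Red 6, Blue 3, Green 0, Gold 5, Silver 2.
Green drops from 1 to 0.

Green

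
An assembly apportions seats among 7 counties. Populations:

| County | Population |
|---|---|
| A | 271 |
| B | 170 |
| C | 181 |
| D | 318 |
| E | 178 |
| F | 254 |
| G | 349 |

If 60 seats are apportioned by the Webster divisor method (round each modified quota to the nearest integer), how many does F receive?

9

Standard divisor 1721/60 ≈ 28.683; standard quotas: A 9.448, B 5.927, C 6.310, D 11.087, E 6.206, F 8.855, G 12.167.
Rounding to the nearest integer gives 9, 6, 6, 11, 6, 9, 12 = 59 seats, so the divisor must be adjusted.
With modified divisor 28: modified quotas A 9.679, B 6.071, C 6.464, D 11.357, E 6.357, F 9.071, G 12.464.
Rounding to the nearest integer: A 10, B 6, C 6, D 11, E 6, F 9, G 12 (total 60).
F receives 9.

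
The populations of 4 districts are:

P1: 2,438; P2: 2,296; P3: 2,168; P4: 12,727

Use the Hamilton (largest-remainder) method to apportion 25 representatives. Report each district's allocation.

P1 3, P2 3, P3 3, P4 16

The standard divisor is 19629/25 ≈ 785.16.
Standard quotas: P1 3.1051, P2 2.9242, P3 2.7612, P4 16.2094.
Lower quotas: P1 3, P2 2, P3 2, P4 16 (sum 23, leaving 2 seats).
Remainders in descending order: P2 0.9242, P3 0.7612, P4 0.2094, P1 0.1051.
The surplus seats go to P2, P3.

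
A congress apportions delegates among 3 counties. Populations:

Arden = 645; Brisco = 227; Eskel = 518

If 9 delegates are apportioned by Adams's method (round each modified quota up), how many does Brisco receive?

2

Standard divisor 1390/9 ≈ 154.444; standard quotas: Arden 4.176, Brisco 1.470, Eskel 3.354.
Rounding up gives 5, 2, 4 = 11 seats, so the divisor must be adjusted.
With modified divisor 200: modified quotas Arden 3.225, Brisco 1.135, Eskel 2.590.
Rounding up: Arden 4, Brisco 2, Eskel 3 (total 9).
Brisco receives 2.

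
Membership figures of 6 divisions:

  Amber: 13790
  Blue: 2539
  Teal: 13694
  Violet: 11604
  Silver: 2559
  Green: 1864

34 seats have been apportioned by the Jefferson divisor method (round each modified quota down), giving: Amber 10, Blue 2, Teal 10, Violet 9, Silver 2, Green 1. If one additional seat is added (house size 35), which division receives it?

Priority for the next seat is population ÷ (current seats + 1).
Priorities: Amber 1253.636, Blue 846.333, Teal 1244.909, Violet 1160.400, Silver 853.000, Green 932.000.
Highest priority: Amber.

Amber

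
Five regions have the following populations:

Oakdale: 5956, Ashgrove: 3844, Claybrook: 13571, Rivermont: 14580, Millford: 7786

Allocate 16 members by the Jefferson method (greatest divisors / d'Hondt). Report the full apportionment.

Standard divisor 45737/16 ≈ 2858.562; standard quotas: Oakdale 2.084, Ashgrove 1.345, Claybrook 4.747, Rivermont 5.100, Millford 2.724.
Rounding down gives 2, 1, 4, 5, 2 = 14 seats, so the divisor must be adjusted.
With modified divisor 2500: modified quotas Oakdale 2.382, Ashgrove 1.538, Claybrook 5.428, Rivermont 5.832, Millford 3.114.
Rounding down: Oakdale 2, Ashgrove 1, Claybrook 5, Rivermont 5, Millford 3 (total 16).

Oakdale: 2, Ashgrove: 1, Claybrook: 5, Rivermont: 5, Millford: 3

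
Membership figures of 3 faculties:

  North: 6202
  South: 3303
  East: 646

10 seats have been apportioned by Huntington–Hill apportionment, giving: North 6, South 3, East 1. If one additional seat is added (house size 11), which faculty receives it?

North

Priority for the next seat is population ÷ (√(s·(s+1))).
Priorities: North 956.989, South 953.494, East 456.791.
Highest priority: North.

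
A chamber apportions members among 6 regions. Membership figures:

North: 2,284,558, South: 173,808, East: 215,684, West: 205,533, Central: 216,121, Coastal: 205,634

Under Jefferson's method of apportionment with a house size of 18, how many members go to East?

Standard divisor 3301338/18 ≈ 183407.667; standard quotas: North 12.456, South 0.948, East 1.176, West 1.121, Central 1.178, Coastal 1.121.
Rounding down gives 12, 0, 1, 1, 1, 1 = 16 seats, so the divisor must be adjusted.
With modified divisor 168500: modified quotas North 13.558, South 1.032, East 1.280, West 1.220, Central 1.283, Coastal 1.220.
Rounding down: North 13, South 1, East 1, West 1, Central 1, Coastal 1 (total 18).
East receives 1.

1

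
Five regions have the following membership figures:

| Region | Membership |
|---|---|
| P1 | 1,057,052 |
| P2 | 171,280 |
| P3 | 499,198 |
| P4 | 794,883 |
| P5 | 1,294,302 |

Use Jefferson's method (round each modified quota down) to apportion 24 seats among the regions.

P1 7; P2 1; P3 3; P4 5; P5 8

Standard divisor 3816715/24 ≈ 159029.792; standard quotas: P1 6.647, P2 1.077, P3 3.139, P4 4.998, P5 8.139.
Rounding down gives 6, 1, 3, 4, 8 = 22 seats, so the divisor must be adjusted.
With modified divisor 147400: modified quotas P1 7.171, P2 1.162, P3 3.387, P4 5.393, P5 8.781.
Rounding down: P1 7, P2 1, P3 3, P4 5, P5 8 (total 24).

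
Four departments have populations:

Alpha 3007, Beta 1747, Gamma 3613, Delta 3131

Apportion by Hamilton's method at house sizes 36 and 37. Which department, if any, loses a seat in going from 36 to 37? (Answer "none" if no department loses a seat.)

Beta

At 36 seats: Alpha 9, Beta 6, Gamma 11, Delta 10.
At 37 seats: Alpha 10, Beta 5, Gamma 12, Delta 10.
Beta drops from 6 to 5.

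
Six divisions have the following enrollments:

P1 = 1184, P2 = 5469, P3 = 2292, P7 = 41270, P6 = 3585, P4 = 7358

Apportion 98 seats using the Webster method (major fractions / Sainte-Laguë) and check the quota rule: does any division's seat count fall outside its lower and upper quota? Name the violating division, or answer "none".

Standard quotas: P1 1.897, P2 8.764, P3 3.673, P7 66.131, P6 5.745, P4 11.791.
Webster allocation: P1 2, P2 9, P3 4, P7 65, P6 6, P4 12.
P7 has quota 66.131 (lower 66, upper 67) but receives 65 — outside the quota interval.

P7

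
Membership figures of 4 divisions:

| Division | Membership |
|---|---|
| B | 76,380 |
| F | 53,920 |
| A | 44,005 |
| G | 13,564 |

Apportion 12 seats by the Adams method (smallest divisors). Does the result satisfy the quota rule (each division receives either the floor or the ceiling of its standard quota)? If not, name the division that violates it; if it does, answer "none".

Standard quotas: B 4.879, F 3.444, A 2.811, G 0.866.
Adams allocation: B 5, F 3, A 3, G 1.
Every allocation lies between the lower and upper quota.

none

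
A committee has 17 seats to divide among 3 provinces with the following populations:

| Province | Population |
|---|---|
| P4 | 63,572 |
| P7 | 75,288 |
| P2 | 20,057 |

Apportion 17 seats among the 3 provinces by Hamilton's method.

P4: 7, P7: 8, P2: 2

Total 158917; standard divisor 158917/17 ≈ 9348.059.
Standard quotas: P4 6.8006, P7 8.0539, P2 2.1456.
Lower quotas: P4 6, P7 8, P2 2 (sum 16, leaving 1 seat).
Remainders in descending order: P4 0.8006, P2 0.1456, P7 0.0539.
The surplus seat goes to P4.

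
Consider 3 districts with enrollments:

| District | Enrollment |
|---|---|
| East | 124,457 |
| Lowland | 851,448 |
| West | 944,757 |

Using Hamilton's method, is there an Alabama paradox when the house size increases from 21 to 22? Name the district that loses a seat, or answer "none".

East

At 21 seats: East 2, Lowland 9, West 10.
At 22 seats: East 1, Lowland 10, West 11.
East drops from 2 to 1.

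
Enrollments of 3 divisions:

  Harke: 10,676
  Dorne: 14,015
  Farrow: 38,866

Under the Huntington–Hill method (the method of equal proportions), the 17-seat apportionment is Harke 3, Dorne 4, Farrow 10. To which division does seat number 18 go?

Farrow

Priority for the next seat is population ÷ (√(s·(s+1))).
Priorities: Harke 3081.896, Dorne 3133.849, Farrow 3705.728.
Highest priority: Farrow.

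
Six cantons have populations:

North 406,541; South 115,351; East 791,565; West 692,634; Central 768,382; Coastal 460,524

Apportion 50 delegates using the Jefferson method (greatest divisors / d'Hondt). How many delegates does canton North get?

6

Standard divisor 3234997/50 ≈ 64699.94; standard quotas: North 6.283, South 1.783, East 12.234, West 10.705, Central 11.876, Coastal 7.118.
Rounding down gives 6, 1, 12, 10, 11, 7 = 47 seats, so the divisor must be adjusted.
With modified divisor 60000: modified quotas North 6.776, South 1.923, East 13.193, West 11.544, Central 12.806, Coastal 7.675.
Rounding down: North 6, South 1, East 13, West 11, Central 12, Coastal 7 (total 50).
North receives 6.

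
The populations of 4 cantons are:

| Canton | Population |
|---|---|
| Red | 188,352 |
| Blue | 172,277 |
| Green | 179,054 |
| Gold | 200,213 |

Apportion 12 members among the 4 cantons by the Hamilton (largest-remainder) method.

Total 739896; standard divisor 739896/12 = 61658.
Standard quotas: Red 3.0548, Blue 2.7941, Green 2.9040, Gold 3.2472.
Lower quotas: Red 3, Blue 2, Green 2, Gold 3 (sum 10, leaving 2 seats).
Remainders in descending order: Green 0.9040, Blue 0.7941, Gold 0.2472, Red 0.0548.
The surplus seats go to Green, Blue.

Red 3; Blue 3; Green 3; Gold 3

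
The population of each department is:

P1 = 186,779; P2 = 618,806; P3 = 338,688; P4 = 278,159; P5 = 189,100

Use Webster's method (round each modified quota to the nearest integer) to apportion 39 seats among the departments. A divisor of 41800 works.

P1=4, P2=15, P3=8, P4=7, P5=5

With modified divisor 41800: modified quotas P1 4.468, P2 14.804, P3 8.103, P4 6.655, P5 4.524.
Rounding to the nearest integer: P1 4, P2 15, P3 8, P4 7, P5 5 (total 39).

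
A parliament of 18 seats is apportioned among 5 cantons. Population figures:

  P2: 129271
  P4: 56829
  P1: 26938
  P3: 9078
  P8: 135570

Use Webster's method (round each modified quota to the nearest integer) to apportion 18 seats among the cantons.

Standard divisor 357686/18 ≈ 19871.444; standard quotas: P2 6.505, P4 2.860, P1 1.356, P3 0.457, P8 6.822.
Rounding to the nearest integer gives P2 7, P4 3, P1 1, P3 0, P8 7 — total 18, matching the house size, so no adjustment is needed.

P2 7, P4 3, P1 1, P3 0, P8 7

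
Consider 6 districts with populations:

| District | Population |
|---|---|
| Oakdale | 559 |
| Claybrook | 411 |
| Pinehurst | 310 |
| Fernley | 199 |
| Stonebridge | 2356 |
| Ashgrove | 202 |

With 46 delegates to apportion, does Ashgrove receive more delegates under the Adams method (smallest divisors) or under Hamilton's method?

Adams

Adams: Oakdale 6, Claybrook 5, Pinehurst 4, Fernley 3, Stonebridge 25, Ashgrove 3.
Hamilton: Oakdale 6, Claybrook 5, Pinehurst 4, Fernley 2, Stonebridge 27, Ashgrove 2.
Ashgrove gets 3 under Adams and 2 under Hamilton.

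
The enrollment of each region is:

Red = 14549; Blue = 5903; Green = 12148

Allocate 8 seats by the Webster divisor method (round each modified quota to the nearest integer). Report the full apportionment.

Red: 4; Blue: 1; Green: 3

Standard divisor 32600/8 ≈ 4075; standard quotas: Red 3.570, Blue 1.449, Green 2.981.
Rounding to the nearest integer gives Red 4, Blue 1, Green 3 — total 8, matching the house size, so no adjustment is needed.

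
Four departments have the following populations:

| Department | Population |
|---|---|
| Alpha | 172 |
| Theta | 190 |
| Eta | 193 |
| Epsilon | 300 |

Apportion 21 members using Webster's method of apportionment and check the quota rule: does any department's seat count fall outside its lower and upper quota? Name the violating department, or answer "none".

Standard quotas: Alpha 4.225, Theta 4.667, Eta 4.740, Epsilon 7.368.
Webster allocation: Alpha 4, Theta 5, Eta 5, Epsilon 7.
Every allocation lies between the lower and upper quota.

none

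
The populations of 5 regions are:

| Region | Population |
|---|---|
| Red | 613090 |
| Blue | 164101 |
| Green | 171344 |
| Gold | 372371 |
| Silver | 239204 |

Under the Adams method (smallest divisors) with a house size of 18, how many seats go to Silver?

3

Standard divisor 1560110/18 ≈ 86672.778; standard quotas: Red 7.074, Blue 1.893, Green 1.977, Gold 4.296, Silver 2.760.
Rounding up gives 8, 2, 2, 5, 3 = 20 seats, so the divisor must be adjusted.
With modified divisor 97600: modified quotas Red 6.282, Blue 1.681, Green 1.756, Gold 3.815, Silver 2.451.
Rounding up: Red 7, Blue 2, Green 2, Gold 4, Silver 3 (total 18).
Silver receives 3.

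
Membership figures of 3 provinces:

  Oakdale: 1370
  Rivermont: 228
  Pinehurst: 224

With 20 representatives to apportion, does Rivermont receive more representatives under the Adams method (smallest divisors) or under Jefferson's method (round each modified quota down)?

Adams: Oakdale 14, Rivermont 3, Pinehurst 3.
Jefferson: Oakdale 16, Rivermont 2, Pinehurst 2.
Rivermont gets 3 under Adams and 2 under Jefferson.

Adams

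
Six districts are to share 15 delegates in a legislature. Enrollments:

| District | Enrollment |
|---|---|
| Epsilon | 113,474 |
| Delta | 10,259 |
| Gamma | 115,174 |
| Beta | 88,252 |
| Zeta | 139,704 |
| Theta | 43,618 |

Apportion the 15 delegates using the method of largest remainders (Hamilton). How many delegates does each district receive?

Epsilon 3, Delta 0, Gamma 4, Beta 3, Zeta 4, Theta 1

The standard divisor is 510481/15 ≈ 34032.067.
Standard quotas: Epsilon 3.3343, Delta 0.3015, Gamma 3.3843, Beta 2.5932, Zeta 4.1051, Theta 1.2817.
Lower quotas: Epsilon 3, Delta 0, Gamma 3, Beta 2, Zeta 4, Theta 1 (sum 13, leaving 2 seats).
Remainders in descending order: Beta 0.5932, Gamma 0.3843, Epsilon 0.3343, Delta 0.3015, Theta 0.2817, Zeta 0.1051.
The surplus seats go to Beta, Gamma.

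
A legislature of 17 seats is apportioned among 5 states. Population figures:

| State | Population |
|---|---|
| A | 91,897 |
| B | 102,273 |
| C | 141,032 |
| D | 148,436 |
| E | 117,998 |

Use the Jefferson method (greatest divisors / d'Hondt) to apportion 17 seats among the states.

Standard divisor 601636/17 ≈ 35390.353; standard quotas: A 2.597, B 2.890, C 3.985, D 4.194, E 3.334.
Rounding down gives 2, 2, 3, 4, 3 = 14 seats, so the divisor must be adjusted.
With modified divisor 30200: modified quotas A 3.043, B 3.387, C 4.670, D 4.915, E 3.907.
Rounding down: A 3, B 3, C 4, D 4, E 3 (total 17).

A=3; B=3; C=4; D=4; E=3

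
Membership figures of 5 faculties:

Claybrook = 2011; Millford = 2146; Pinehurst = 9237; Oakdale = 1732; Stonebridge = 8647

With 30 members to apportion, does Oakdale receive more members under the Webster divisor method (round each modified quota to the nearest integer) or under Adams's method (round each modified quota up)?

Adams

Webster: Claybrook 3, Millford 3, Pinehurst 11, Oakdale 2, Stonebridge 11.
Adams: Claybrook 3, Millford 3, Pinehurst 11, Oakdale 3, Stonebridge 10.
Oakdale gets 2 under Webster and 3 under Adams.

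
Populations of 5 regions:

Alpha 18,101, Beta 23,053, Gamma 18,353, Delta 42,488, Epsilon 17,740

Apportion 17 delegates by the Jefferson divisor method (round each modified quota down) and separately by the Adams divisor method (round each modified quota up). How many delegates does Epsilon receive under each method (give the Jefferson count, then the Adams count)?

Jefferson: Alpha 2, Beta 3, Gamma 3, Delta 7, Epsilon 2.
Adams: Alpha 3, Beta 3, Gamma 3, Delta 5, Epsilon 3.
Epsilon gets 2 under Jefferson and 3 under Adams.

2 and 3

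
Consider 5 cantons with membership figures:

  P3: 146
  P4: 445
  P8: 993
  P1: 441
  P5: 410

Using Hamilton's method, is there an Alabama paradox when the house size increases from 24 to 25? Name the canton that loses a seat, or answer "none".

At 24 seats: P3 2, P4 4, P8 10, P1 4, P5 4.
At 25 seats: P3 1, P4 5, P8 10, P1 5, P5 4.
P3 drops from 2 to 1.

P3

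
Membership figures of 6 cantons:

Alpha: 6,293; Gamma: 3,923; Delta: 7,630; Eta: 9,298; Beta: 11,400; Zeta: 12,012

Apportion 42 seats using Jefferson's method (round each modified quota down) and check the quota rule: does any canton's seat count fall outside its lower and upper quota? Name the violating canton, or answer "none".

none

Standard quotas: Alpha 5.228, Gamma 3.259, Delta 6.339, Eta 7.724, Beta 9.471, Zeta 9.979.
Jefferson allocation: Alpha 5, Gamma 3, Delta 6, Eta 8, Beta 10, Zeta 10.
Every allocation lies between the lower and upper quota.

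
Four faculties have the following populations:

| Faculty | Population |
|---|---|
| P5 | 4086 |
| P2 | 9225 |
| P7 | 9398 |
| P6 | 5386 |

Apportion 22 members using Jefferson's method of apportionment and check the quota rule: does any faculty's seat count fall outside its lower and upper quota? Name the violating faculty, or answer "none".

Standard quotas: P5 3.200, P2 7.224, P7 7.359, P6 4.218.
Jefferson allocation: P5 3, P2 7, P7 8, P6 4.
Every allocation lies between the lower and upper quota.

none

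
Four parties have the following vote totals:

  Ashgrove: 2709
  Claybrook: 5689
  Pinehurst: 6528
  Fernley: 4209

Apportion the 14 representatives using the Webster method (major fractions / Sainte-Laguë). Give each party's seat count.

Standard divisor 19135/14 ≈ 1366.786; standard quotas: Ashgrove 1.982, Claybrook 4.162, Pinehurst 4.776, Fernley 3.079.
Rounding to the nearest integer gives Ashgrove 2, Claybrook 4, Pinehurst 5, Fernley 3 — total 14, matching the house size, so no adjustment is needed.

Ashgrove=2, Claybrook=4, Pinehurst=5, Fernley=3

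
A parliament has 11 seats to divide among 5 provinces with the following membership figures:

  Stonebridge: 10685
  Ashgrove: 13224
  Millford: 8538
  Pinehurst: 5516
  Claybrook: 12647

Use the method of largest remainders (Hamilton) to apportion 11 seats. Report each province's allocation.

Stonebridge: 2; Ashgrove: 3; Millford: 2; Pinehurst: 1; Claybrook: 3

The standard divisor is 50610/11 ≈ 4600.909.
Standard quotas: Stonebridge 2.3224, Ashgrove 2.8742, Millford 1.8557, Pinehurst 1.1989, Claybrook 2.7488.
Lower quotas: Stonebridge 2, Ashgrove 2, Millford 1, Pinehurst 1, Claybrook 2 (sum 8, leaving 3 seats).
Remainders in descending order: Ashgrove 0.8742, Millford 0.8557, Claybrook 0.7488, Stonebridge 0.3224, Pinehurst 0.1989.
The surplus seats go to Ashgrove, Millford, Claybrook.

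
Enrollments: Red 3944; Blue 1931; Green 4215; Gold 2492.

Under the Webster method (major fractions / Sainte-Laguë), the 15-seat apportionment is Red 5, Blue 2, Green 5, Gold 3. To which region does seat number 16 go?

Blue

Priority for the next seat is population ÷ (current seats + 0.5).
Priorities: Red 717.091, Blue 772.400, Green 766.364, Gold 712.000.
Highest priority: Blue.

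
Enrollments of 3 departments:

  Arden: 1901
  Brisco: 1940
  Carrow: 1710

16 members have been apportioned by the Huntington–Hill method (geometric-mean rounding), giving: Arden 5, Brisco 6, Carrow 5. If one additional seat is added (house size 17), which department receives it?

Arden

Priority for the next seat is population ÷ (√(s·(s+1))).
Priorities: Arden 347.074, Brisco 299.348, Carrow 312.202.
Highest priority: Arden.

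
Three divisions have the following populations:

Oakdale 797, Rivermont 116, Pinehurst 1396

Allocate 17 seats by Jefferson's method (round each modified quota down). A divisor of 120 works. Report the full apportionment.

With modified divisor 120: modified quotas Oakdale 6.642, Rivermont 0.967, Pinehurst 11.633.
Rounding down: Oakdale 6, Rivermont 0, Pinehurst 11 (total 17).

Oakdale 6, Rivermont 0, Pinehurst 11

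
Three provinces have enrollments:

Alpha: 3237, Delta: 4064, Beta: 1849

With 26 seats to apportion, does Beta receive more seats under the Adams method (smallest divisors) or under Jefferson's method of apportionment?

Adams

Adams: Alpha 9, Delta 11, Beta 6.
Jefferson: Alpha 9, Delta 12, Beta 5.
Beta gets 6 under Adams and 5 under Jefferson.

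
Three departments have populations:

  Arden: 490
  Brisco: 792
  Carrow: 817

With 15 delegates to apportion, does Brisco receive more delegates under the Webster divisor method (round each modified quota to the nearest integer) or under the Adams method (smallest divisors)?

Webster: Arden 3, Brisco 6, Carrow 6.
Adams: Arden 4, Brisco 5, Carrow 6.
Brisco gets 6 under Webster and 5 under Adams.

Webster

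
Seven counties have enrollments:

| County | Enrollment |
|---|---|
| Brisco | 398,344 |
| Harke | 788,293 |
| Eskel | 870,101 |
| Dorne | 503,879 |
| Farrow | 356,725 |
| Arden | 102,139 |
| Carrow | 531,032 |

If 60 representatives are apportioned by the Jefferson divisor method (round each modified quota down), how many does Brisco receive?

7

Standard divisor 3550513/60 ≈ 59175.217; standard quotas: Brisco 6.732, Harke 13.321, Eskel 14.704, Dorne 8.515, Farrow 6.028, Arden 1.726, Carrow 8.974.
Rounding down gives 6, 13, 14, 8, 6, 1, 8 = 56 seats, so the divisor must be adjusted.
With modified divisor 56150: modified quotas Brisco 7.094, Harke 14.039, Eskel 15.496, Dorne 8.974, Farrow 6.353, Arden 1.819, Carrow 9.457.
Rounding down: Brisco 7, Harke 14, Eskel 15, Dorne 8, Farrow 6, Arden 1, Carrow 9 (total 60).
Brisco receives 7.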